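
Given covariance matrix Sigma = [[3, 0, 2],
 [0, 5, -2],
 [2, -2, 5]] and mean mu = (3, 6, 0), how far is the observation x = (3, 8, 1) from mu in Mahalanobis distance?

Step 1 — centre the observation: (x - mu) = (0, 2, 1).

Step 2 — invert Sigma (cofactor / det for 3×3, or solve directly):
  Sigma^{-1} = [[0.4884, -0.093, -0.2326],
 [-0.093, 0.2558, 0.1395],
 [-0.2326, 0.1395, 0.3488]].

Step 3 — form the quadratic (x - mu)^T · Sigma^{-1} · (x - mu):
  Sigma^{-1} · (x - mu) = (-0.4186, 0.6512, 0.6279).
  (x - mu)^T · [Sigma^{-1} · (x - mu)] = (0)·(-0.4186) + (2)·(0.6512) + (1)·(0.6279) = 1.9302.

Step 4 — take square root: d = √(1.9302) ≈ 1.3893.

d(x, mu) = √(1.9302) ≈ 1.3893


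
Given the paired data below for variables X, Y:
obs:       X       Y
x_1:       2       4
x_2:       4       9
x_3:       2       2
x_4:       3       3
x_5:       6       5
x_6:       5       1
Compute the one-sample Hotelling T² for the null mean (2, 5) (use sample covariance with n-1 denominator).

Step 1 — sample mean vector:
  mean(X) = (2 + 4 + 2 + 3 + 6 + 5) / 6 = 22/6 = 3.6667
  mean(Y) = (4 + 9 + 2 + 3 + 5 + 1) / 6 = 24/6 = 4
  x̄ = (3.6667, 4),  deviation x̄ - mu_0 = (3.6667, 4) - (2, 5) = (1.6667, -1).

Step 2 — sample covariance matrix, S[i,j] = (1/(n-1)) · Σ_k (x_{k,i} - mean_i) · (x_{k,j} - mean_j), divisor n-1 = 5:
  S[X,X] = ((-1.6667)·(-1.6667) + (0.3333)·(0.3333) + (-1.6667)·(-1.6667) + (-0.6667)·(-0.6667) + (2.3333)·(2.3333) + (1.3333)·(1.3333)) / 5 = 13.3333/5 = 2.6667
  S[X,Y] = ((-1.6667)·(0) + (0.3333)·(5) + (-1.6667)·(-2) + (-0.6667)·(-1) + (2.3333)·(1) + (1.3333)·(-3)) / 5 = 4/5 = 0.8
  S[Y,Y] = ((0)·(0) + (5)·(5) + (-2)·(-2) + (-1)·(-1) + (1)·(1) + (-3)·(-3)) / 5 = 40/5 = 8
  S = [[2.6667, 0.8],
 [0.8, 8]].

Step 3 — invert S. det(S) = 2.6667·8 - (0.8)² = 20.6933.
  S^{-1} = (1/det) · [[d, -b], [-b, a]] = [[0.3866, -0.0387],
 [-0.0387, 0.1289]].

Step 4 — quadratic form (x̄ - mu_0)^T · S^{-1} · (x̄ - mu_0):
  S^{-1} · (x̄ - mu_0) = (0.683, -0.1933),
  (x̄ - mu_0)^T · [...] = (1.6667)·(0.683) + (-1)·(-0.1933) = 1.3316.

Step 5 — scale by n: T² = 6 · 1.3316 = 7.9897.

T² ≈ 7.9897


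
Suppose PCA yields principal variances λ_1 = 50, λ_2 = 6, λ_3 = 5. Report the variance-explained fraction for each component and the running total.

Step 1 — total variance = trace(Sigma) = Σ λ_i = 50 + 6 + 5 = 61.

Step 2 — fraction explained by component i = λ_i / Σ λ:
  PC1: 50/61 = 0.8197
  PC2: 6/61 = 0.0984
  PC3: 5/61 = 0.082

Step 3 — cumulative fraction after k components = (λ_1 + ... + λ_k) / Σ λ:
  k = 1: 50/61 = 0.8197
  k = 2: (50 + 6)/61 = 56/61 = 0.918
  k = 3: (50 + 6 + 5)/61 = 61/61 = 1

Summary (fraction, with percent):

explained: PC1 0.8197 (81.97%), PC2 0.0984 (9.84%), PC3 0.082 (8.2%);  cumulative: 0.8197, 0.918, 1


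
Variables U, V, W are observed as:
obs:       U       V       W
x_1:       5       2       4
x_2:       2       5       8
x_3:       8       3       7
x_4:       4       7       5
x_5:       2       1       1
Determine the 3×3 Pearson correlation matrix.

Step 1 — column means:
  mean(U) = (5 + 2 + 8 + 4 + 2) / 5 = 21/5 = 4.2
  mean(V) = (2 + 5 + 3 + 7 + 1) / 5 = 18/5 = 3.6
  mean(W) = (4 + 8 + 7 + 5 + 1) / 5 = 25/5 = 5

Step 2 — sample variances and covariances s[i,j] = (1/(n-1)) · Σ_k (x_{k,i} - mean_i) · (x_{k,j} - mean_j), with n-1 = 4:
  s[U,U] = ((0.8)·(0.8) + (-2.2)·(-2.2) + (3.8)·(3.8) + (-0.2)·(-0.2) + (-2.2)·(-2.2)) / 4 = 24.8/4 = 6.2
  s[U,V] = ((0.8)·(-1.6) + (-2.2)·(1.4) + (3.8)·(-0.6) + (-0.2)·(3.4) + (-2.2)·(-2.6)) / 4 = -1.6/4 = -0.4
  s[U,W] = ((0.8)·(-1) + (-2.2)·(3) + (3.8)·(2) + (-0.2)·(0) + (-2.2)·(-4)) / 4 = 9/4 = 2.25
  s[V,V] = ((-1.6)·(-1.6) + (1.4)·(1.4) + (-0.6)·(-0.6) + (3.4)·(3.4) + (-2.6)·(-2.6)) / 4 = 23.2/4 = 5.8
  s[V,W] = ((-1.6)·(-1) + (1.4)·(3) + (-0.6)·(2) + (3.4)·(0) + (-2.6)·(-4)) / 4 = 15/4 = 3.75
  s[W,W] = ((-1)·(-1) + (3)·(3) + (2)·(2) + (0)·(0) + (-4)·(-4)) / 4 = 30/4 = 7.5
  Sample standard deviations s_i = √(s[i,i]):
  s(U) = √(6.2) = 2.49
  s(V) = √(5.8) = 2.4083
  s(W) = √(7.5) = 2.7386

Step 3 — r_{ij} = s_{ij} / (s_i · s_j):
  r[U,U] = 1 (diagonal).
  r[U,V] = -0.4 / (2.49 · 2.4083) = -0.4 / 5.9967 = -0.0667
  r[U,W] = 2.25 / (2.49 · 2.7386) = 2.25 / 6.8191 = 0.33
  r[V,V] = 1 (diagonal).
  r[V,W] = 3.75 / (2.4083 · 2.7386) = 3.75 / 6.5955 = 0.5686
  r[W,W] = 1 (diagonal).

R is symmetric with unit diagonal. Assembling:

R = [[1, -0.0667, 0.33],
 [-0.0667, 1, 0.5686],
 [0.33, 0.5686, 1]]


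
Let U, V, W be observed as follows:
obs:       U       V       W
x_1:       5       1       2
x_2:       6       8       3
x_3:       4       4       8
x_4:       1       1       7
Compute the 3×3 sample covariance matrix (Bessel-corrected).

Step 1 — column means:
  mean(U) = (5 + 6 + 4 + 1) / 4 = 16/4 = 4
  mean(V) = (1 + 8 + 4 + 1) / 4 = 14/4 = 3.5
  mean(W) = (2 + 3 + 8 + 7) / 4 = 20/4 = 5

Step 2 — sample covariance S[i,j] = (1/(n-1)) · Σ_k (x_{k,i} - mean_i) · (x_{k,j} - mean_j), with n-1 = 3.
  S[U,U] = ((1)·(1) + (2)·(2) + (0)·(0) + (-3)·(-3)) / 3 = 14/3 = 4.6667
  S[U,V] = ((1)·(-2.5) + (2)·(4.5) + (0)·(0.5) + (-3)·(-2.5)) / 3 = 14/3 = 4.6667
  S[U,W] = ((1)·(-3) + (2)·(-2) + (0)·(3) + (-3)·(2)) / 3 = -13/3 = -4.3333
  S[V,V] = ((-2.5)·(-2.5) + (4.5)·(4.5) + (0.5)·(0.5) + (-2.5)·(-2.5)) / 3 = 33/3 = 11
  S[V,W] = ((-2.5)·(-3) + (4.5)·(-2) + (0.5)·(3) + (-2.5)·(2)) / 3 = -5/3 = -1.6667
  S[W,W] = ((-3)·(-3) + (-2)·(-2) + (3)·(3) + (2)·(2)) / 3 = 26/3 = 8.6667

S is symmetric (S[j,i] = S[i,j]). Assembling:

S = [[4.6667, 4.6667, -4.3333],
 [4.6667, 11, -1.6667],
 [-4.3333, -1.6667, 8.6667]]


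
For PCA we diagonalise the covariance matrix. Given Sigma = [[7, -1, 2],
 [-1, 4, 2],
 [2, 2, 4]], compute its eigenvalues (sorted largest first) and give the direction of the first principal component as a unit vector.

Step 1 — characteristic polynomial p(λ) = det(λI - Sigma) = λ³ - tr·λ² + c_1·λ - det, where tr = trace, c_1 = sum of the principal 2×2 minors, det = det(Sigma):
  tr = 7 + 4 + 4 = 15,
  c_1 = (7·4 - (-1)²) + (7·4 - (2)²) + (4·4 - (2)²) = 27 + 24 + 12 = 63,
  det = 7·(4·4 - (2)²) - (-1)·((-1)·4 - (2)·(2)) + (2)·((-1)·(2) - 4·(2)) = 7·(12) - (-1)·(-8) + (2)·(-10) = 56.
  So p(λ) = λ³ - 15λ² + 63λ - 56.
Step 2 — look for an integer root (rational root theorem: any rational root is an integer divisor of 56). Testing λ = 8:
  p(8) = 512 - 960 + 504 - 56 = 0  ✓
  Dividing out (λ - 8): p(λ) = (λ - 8)(λ² - 7λ + 7).
Step 3 — remaining eigenvalues from the quadratic λ² - 7λ + 7 = 0:
  Δ = 7² - 4·7 = 49 - 28 = 21,  λ = (7 ± √21)/2 = (7 ± 4.5826)/2 ≈ 5.7913 or 1.2087.
  Sorted: λ_1 = 8,  λ_2 = 5.7913,  λ_3 = 1.2087  (check: sum = 15 = tr ✓).

Step 4 — unit eigenvector for λ_1 = 8: v spans the null space of (Sigma - λ_1 I), whose rows are
  r_1 = (-1, -1, 2),  r_2 = (-1, -4, 2),  r_3 = (2, 2, -4).
  v is orthogonal to every row, so take v ∝ r_1 × r_2 = ((-1)·(2) - (2)·(-4), (2)·(-1) - (-1)·(2), (-1)·(-4) - (-1)·(-1)) = (6, 0, 3).
  Rescale (divide by 3): u = (2, 0, 1).
  ||u|| = √((2)² + (0)² + (1)²) = √(5) ≈ 2.2361,  v_1 = u/||u|| ≈ (0.8944, 0, 0.4472) (||v_1|| = 1).

λ_1 = 8,  λ_2 = 5.7913,  λ_3 = 1.2087;  v_1 ≈ (0.8944, 0, 0.4472)


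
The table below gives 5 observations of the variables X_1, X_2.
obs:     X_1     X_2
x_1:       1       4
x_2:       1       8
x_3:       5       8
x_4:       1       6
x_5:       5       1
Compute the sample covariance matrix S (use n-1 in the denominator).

Step 1 — column means:
  mean(X_1) = (1 + 1 + 5 + 1 + 5) / 5 = 13/5 = 2.6
  mean(X_2) = (4 + 8 + 8 + 6 + 1) / 5 = 27/5 = 5.4

Step 2 — sample covariance S[i,j] = (1/(n-1)) · Σ_k (x_{k,i} - mean_i) · (x_{k,j} - mean_j), with n-1 = 4.
  S[X_1,X_1] = ((-1.6)·(-1.6) + (-1.6)·(-1.6) + (2.4)·(2.4) + (-1.6)·(-1.6) + (2.4)·(2.4)) / 4 = 19.2/4 = 4.8
  S[X_1,X_2] = ((-1.6)·(-1.4) + (-1.6)·(2.6) + (2.4)·(2.6) + (-1.6)·(0.6) + (2.4)·(-4.4)) / 4 = -7.2/4 = -1.8
  S[X_2,X_2] = ((-1.4)·(-1.4) + (2.6)·(2.6) + (2.6)·(2.6) + (0.6)·(0.6) + (-4.4)·(-4.4)) / 4 = 35.2/4 = 8.8

S is symmetric (S[j,i] = S[i,j]). Assembling:

S = [[4.8, -1.8],
 [-1.8, 8.8]]


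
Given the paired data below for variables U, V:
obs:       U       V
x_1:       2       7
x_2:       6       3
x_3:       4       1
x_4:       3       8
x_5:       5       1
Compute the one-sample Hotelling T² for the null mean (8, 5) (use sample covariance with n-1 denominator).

Step 1 — sample mean vector:
  mean(U) = (2 + 6 + 4 + 3 + 5) / 5 = 20/5 = 4
  mean(V) = (7 + 3 + 1 + 8 + 1) / 5 = 20/5 = 4
  x̄ = (4, 4),  deviation x̄ - mu_0 = (4, 4) - (8, 5) = (-4, -1).

Step 2 — sample covariance matrix, S[i,j] = (1/(n-1)) · Σ_k (x_{k,i} - mean_i) · (x_{k,j} - mean_j), divisor n-1 = 4:
  S[U,U] = ((-2)·(-2) + (2)·(2) + (0)·(0) + (-1)·(-1) + (1)·(1)) / 4 = 10/4 = 2.5
  S[U,V] = ((-2)·(3) + (2)·(-1) + (0)·(-3) + (-1)·(4) + (1)·(-3)) / 4 = -15/4 = -3.75
  S[V,V] = ((3)·(3) + (-1)·(-1) + (-3)·(-3) + (4)·(4) + (-3)·(-3)) / 4 = 44/4 = 11
  S = [[2.5, -3.75],
 [-3.75, 11]].

Step 3 — invert S. det(S) = 2.5·11 - (-3.75)² = 13.4375.
  S^{-1} = (1/det) · [[d, -b], [-b, a]] = [[0.8186, 0.2791],
 [0.2791, 0.186]].

Step 4 — quadratic form (x̄ - mu_0)^T · S^{-1} · (x̄ - mu_0):
  S^{-1} · (x̄ - mu_0) = (-3.5535, -1.3023),
  (x̄ - mu_0)^T · [...] = (-4)·(-3.5535) + (-1)·(-1.3023) = 15.5163.

Step 5 — scale by n: T² = 5 · 15.5163 = 77.5814.

T² ≈ 77.5814


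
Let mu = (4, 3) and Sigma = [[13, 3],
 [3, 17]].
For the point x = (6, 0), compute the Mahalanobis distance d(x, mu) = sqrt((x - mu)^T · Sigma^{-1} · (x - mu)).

Step 1 — centre the observation: (x - mu) = (2, -3).

Step 2 — invert Sigma. det(Sigma) = 13·17 - (3)² = 212.
  Sigma^{-1} = (1/det) · [[d, -b], [-b, a]] = [[0.0802, -0.0142],
 [-0.0142, 0.0613]].

Step 3 — form the quadratic (x - mu)^T · Sigma^{-1} · (x - mu):
  Sigma^{-1} · (x - mu) = (0.2028, -0.2123).
  (x - mu)^T · [Sigma^{-1} · (x - mu)] = (2)·(0.2028) + (-3)·(-0.2123) = 1.0425.

Step 4 — take square root: d = √(1.0425) ≈ 1.021.

d(x, mu) = √(1.0425) ≈ 1.021


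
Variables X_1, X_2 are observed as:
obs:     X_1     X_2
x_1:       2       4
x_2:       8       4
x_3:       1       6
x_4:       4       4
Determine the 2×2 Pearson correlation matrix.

Step 1 — column means:
  mean(X_1) = (2 + 8 + 1 + 4) / 4 = 15/4 = 3.75
  mean(X_2) = (4 + 4 + 6 + 4) / 4 = 18/4 = 4.5

Step 2 — sample variances and covariances s[i,j] = (1/(n-1)) · Σ_k (x_{k,i} - mean_i) · (x_{k,j} - mean_j), with n-1 = 3:
  s[X_1,X_1] = ((-1.75)·(-1.75) + (4.25)·(4.25) + (-2.75)·(-2.75) + (0.25)·(0.25)) / 3 = 28.75/3 = 9.5833
  s[X_1,X_2] = ((-1.75)·(-0.5) + (4.25)·(-0.5) + (-2.75)·(1.5) + (0.25)·(-0.5)) / 3 = -5.5/3 = -1.8333
  s[X_2,X_2] = ((-0.5)·(-0.5) + (-0.5)·(-0.5) + (1.5)·(1.5) + (-0.5)·(-0.5)) / 3 = 3/3 = 1
  Sample standard deviations s_i = √(s[i,i]):
  s(X_1) = √(9.5833) = 3.0957
  s(X_2) = √(1) = 1

Step 3 — r_{ij} = s_{ij} / (s_i · s_j):
  r[X_1,X_1] = 1 (diagonal).
  r[X_1,X_2] = -1.8333 / (3.0957 · 1) = -1.8333 / 3.0957 = -0.5922
  r[X_2,X_2] = 1 (diagonal).

R is symmetric with unit diagonal. Assembling:

R = [[1, -0.5922],
 [-0.5922, 1]]


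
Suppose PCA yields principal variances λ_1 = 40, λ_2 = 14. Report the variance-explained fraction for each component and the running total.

Step 1 — total variance = trace(Sigma) = Σ λ_i = 40 + 14 = 54.

Step 2 — fraction explained by component i = λ_i / Σ λ:
  PC1: 40/54 = 0.7407
  PC2: 14/54 = 0.2593

Step 3 — cumulative fraction after k components = (λ_1 + ... + λ_k) / Σ λ:
  k = 1: 40/54 = 0.7407
  k = 2: (40 + 14)/54 = 54/54 = 1

Summary (fraction, with percent):

explained: PC1 0.7407 (74.07%), PC2 0.2593 (25.93%);  cumulative: 0.7407, 1


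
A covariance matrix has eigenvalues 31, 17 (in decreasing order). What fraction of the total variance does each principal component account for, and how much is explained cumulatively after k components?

Step 1 — total variance = trace(Sigma) = Σ λ_i = 31 + 17 = 48.

Step 2 — fraction explained by component i = λ_i / Σ λ:
  PC1: 31/48 = 0.6458
  PC2: 17/48 = 0.3542

Step 3 — cumulative fraction after k components = (λ_1 + ... + λ_k) / Σ λ:
  k = 1: 31/48 = 0.6458
  k = 2: (31 + 17)/48 = 48/48 = 1

Summary (fraction, with percent):

explained: PC1 0.6458 (64.58%), PC2 0.3542 (35.42%);  cumulative: 0.6458, 1


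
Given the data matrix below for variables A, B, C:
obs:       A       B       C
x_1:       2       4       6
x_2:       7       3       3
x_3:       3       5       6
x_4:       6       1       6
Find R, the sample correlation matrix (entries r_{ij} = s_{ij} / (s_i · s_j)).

Step 1 — column means:
  mean(A) = (2 + 7 + 3 + 6) / 4 = 18/4 = 4.5
  mean(B) = (4 + 3 + 5 + 1) / 4 = 13/4 = 3.25
  mean(C) = (6 + 3 + 6 + 6) / 4 = 21/4 = 5.25

Step 2 — sample variances and covariances s[i,j] = (1/(n-1)) · Σ_k (x_{k,i} - mean_i) · (x_{k,j} - mean_j), with n-1 = 3:
  s[A,A] = ((-2.5)·(-2.5) + (2.5)·(2.5) + (-1.5)·(-1.5) + (1.5)·(1.5)) / 3 = 17/3 = 5.6667
  s[A,B] = ((-2.5)·(0.75) + (2.5)·(-0.25) + (-1.5)·(1.75) + (1.5)·(-2.25)) / 3 = -8.5/3 = -2.8333
  s[A,C] = ((-2.5)·(0.75) + (2.5)·(-2.25) + (-1.5)·(0.75) + (1.5)·(0.75)) / 3 = -7.5/3 = -2.5
  s[B,B] = ((0.75)·(0.75) + (-0.25)·(-0.25) + (1.75)·(1.75) + (-2.25)·(-2.25)) / 3 = 8.75/3 = 2.9167
  s[B,C] = ((0.75)·(0.75) + (-0.25)·(-2.25) + (1.75)·(0.75) + (-2.25)·(0.75)) / 3 = 0.75/3 = 0.25
  s[C,C] = ((0.75)·(0.75) + (-2.25)·(-2.25) + (0.75)·(0.75) + (0.75)·(0.75)) / 3 = 6.75/3 = 2.25
  Sample standard deviations s_i = √(s[i,i]):
  s(A) = √(5.6667) = 2.3805
  s(B) = √(2.9167) = 1.7078
  s(C) = √(2.25) = 1.5

Step 3 — r_{ij} = s_{ij} / (s_i · s_j):
  r[A,A] = 1 (diagonal).
  r[A,B] = -2.8333 / (2.3805 · 1.7078) = -2.8333 / 4.0654 = -0.6969
  r[A,C] = -2.5 / (2.3805 · 1.5) = -2.5 / 3.5707 = -0.7001
  r[B,B] = 1 (diagonal).
  r[B,C] = 0.25 / (1.7078 · 1.5) = 0.25 / 2.5617 = 0.0976
  r[C,C] = 1 (diagonal).

R is symmetric with unit diagonal. Assembling:

R = [[1, -0.6969, -0.7001],
 [-0.6969, 1, 0.0976],
 [-0.7001, 0.0976, 1]]


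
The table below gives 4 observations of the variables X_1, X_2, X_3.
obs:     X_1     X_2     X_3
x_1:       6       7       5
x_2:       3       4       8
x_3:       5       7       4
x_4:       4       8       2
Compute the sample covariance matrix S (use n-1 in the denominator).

Step 1 — column means:
  mean(X_1) = (6 + 3 + 5 + 4) / 4 = 18/4 = 4.5
  mean(X_2) = (7 + 4 + 7 + 8) / 4 = 26/4 = 6.5
  mean(X_3) = (5 + 8 + 4 + 2) / 4 = 19/4 = 4.75

Step 2 — sample covariance S[i,j] = (1/(n-1)) · Σ_k (x_{k,i} - mean_i) · (x_{k,j} - mean_j), with n-1 = 3.
  S[X_1,X_1] = ((1.5)·(1.5) + (-1.5)·(-1.5) + (0.5)·(0.5) + (-0.5)·(-0.5)) / 3 = 5/3 = 1.6667
  S[X_1,X_2] = ((1.5)·(0.5) + (-1.5)·(-2.5) + (0.5)·(0.5) + (-0.5)·(1.5)) / 3 = 4/3 = 1.3333
  S[X_1,X_3] = ((1.5)·(0.25) + (-1.5)·(3.25) + (0.5)·(-0.75) + (-0.5)·(-2.75)) / 3 = -3.5/3 = -1.1667
  S[X_2,X_2] = ((0.5)·(0.5) + (-2.5)·(-2.5) + (0.5)·(0.5) + (1.5)·(1.5)) / 3 = 9/3 = 3
  S[X_2,X_3] = ((0.5)·(0.25) + (-2.5)·(3.25) + (0.5)·(-0.75) + (1.5)·(-2.75)) / 3 = -12.5/3 = -4.1667
  S[X_3,X_3] = ((0.25)·(0.25) + (3.25)·(3.25) + (-0.75)·(-0.75) + (-2.75)·(-2.75)) / 3 = 18.75/3 = 6.25

S is symmetric (S[j,i] = S[i,j]). Assembling:

S = [[1.6667, 1.3333, -1.1667],
 [1.3333, 3, -4.1667],
 [-1.1667, -4.1667, 6.25]]


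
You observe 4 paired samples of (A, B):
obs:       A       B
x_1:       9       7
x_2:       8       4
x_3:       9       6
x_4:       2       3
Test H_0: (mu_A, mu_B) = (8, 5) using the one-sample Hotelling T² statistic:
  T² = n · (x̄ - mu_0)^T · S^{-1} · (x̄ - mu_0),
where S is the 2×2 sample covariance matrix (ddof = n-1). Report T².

Step 1 — sample mean vector:
  mean(A) = (9 + 8 + 9 + 2) / 4 = 28/4 = 7
  mean(B) = (7 + 4 + 6 + 3) / 4 = 20/4 = 5
  x̄ = (7, 5),  deviation x̄ - mu_0 = (7, 5) - (8, 5) = (-1, 0).

Step 2 — sample covariance matrix, S[i,j] = (1/(n-1)) · Σ_k (x_{k,i} - mean_i) · (x_{k,j} - mean_j), divisor n-1 = 3:
  S[A,A] = ((2)·(2) + (1)·(1) + (2)·(2) + (-5)·(-5)) / 3 = 34/3 = 11.3333
  S[A,B] = ((2)·(2) + (1)·(-1) + (2)·(1) + (-5)·(-2)) / 3 = 15/3 = 5
  S[B,B] = ((2)·(2) + (-1)·(-1) + (1)·(1) + (-2)·(-2)) / 3 = 10/3 = 3.3333
  S = [[11.3333, 5],
 [5, 3.3333]].

Step 3 — invert S. det(S) = 11.3333·3.3333 - (5)² = 12.7778.
  S^{-1} = (1/det) · [[d, -b], [-b, a]] = [[0.2609, -0.3913],
 [-0.3913, 0.887]].

Step 4 — quadratic form (x̄ - mu_0)^T · S^{-1} · (x̄ - mu_0):
  S^{-1} · (x̄ - mu_0) = (-0.2609, 0.3913),
  (x̄ - mu_0)^T · [...] = (-1)·(-0.2609) + (0)·(0.3913) = 0.2609.

Step 5 — scale by n: T² = 4 · 0.2609 = 1.0435.

T² ≈ 1.0435


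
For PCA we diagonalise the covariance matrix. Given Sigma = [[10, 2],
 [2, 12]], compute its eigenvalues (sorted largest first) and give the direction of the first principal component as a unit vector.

Step 1 — characteristic polynomial of 2×2 Sigma:
  det(Sigma - λI) = λ² - trace · λ + det = 0.
  trace = 10 + 12 = 22, det = 10·12 - (2)² = 116.
Step 2 — discriminant:
  Δ = trace² - 4·det = 484 - 464 = 20.
Step 3 — eigenvalues:
  λ = (trace ± √Δ)/2 = (22 ± 4.4721)/2,
  λ_1 = 13.2361,  λ_2 = 8.7639.

Step 4 — unit eigenvector for λ_1: solve (Sigma - λ_1 I)v = 0. First row:
  (10 - 13.2361)·v_x + (2)·v_y = 0, i.e. (-3.2361)·v_x + (2)·v_y = 0,
  so v ∝ (b, λ_1 - a) = (2, 3.2361) = u.
  ||u|| = √((2)² + (3.2361)²) = √(14.4721) ≈ 3.8042,
  v_1 = u/||u|| ≈ (0.5257, 0.8507) (||v_1|| = 1).

λ_1 = 13.2361,  λ_2 = 8.7639;  v_1 ≈ (0.5257, 0.8507)


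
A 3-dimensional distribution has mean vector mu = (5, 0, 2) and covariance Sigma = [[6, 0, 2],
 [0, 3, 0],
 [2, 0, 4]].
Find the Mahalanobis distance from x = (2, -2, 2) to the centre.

Step 1 — centre the observation: (x - mu) = (-3, -2, 0).

Step 2 — invert Sigma (cofactor / det for 3×3, or solve directly):
  Sigma^{-1} = [[0.2, 0, -0.1],
 [0, 0.3333, 0],
 [-0.1, 0, 0.3]].

Step 3 — form the quadratic (x - mu)^T · Sigma^{-1} · (x - mu):
  Sigma^{-1} · (x - mu) = (-0.6, -0.6667, 0.3).
  (x - mu)^T · [Sigma^{-1} · (x - mu)] = (-3)·(-0.6) + (-2)·(-0.6667) + (0)·(0.3) = 3.1333.

Step 4 — take square root: d = √(3.1333) ≈ 1.7701.

d(x, mu) = √(3.1333) ≈ 1.7701


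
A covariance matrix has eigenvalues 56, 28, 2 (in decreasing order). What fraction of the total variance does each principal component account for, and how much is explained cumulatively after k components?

Step 1 — total variance = trace(Sigma) = Σ λ_i = 56 + 28 + 2 = 86.

Step 2 — fraction explained by component i = λ_i / Σ λ:
  PC1: 56/86 = 0.6512
  PC2: 28/86 = 0.3256
  PC3: 2/86 = 0.0233

Step 3 — cumulative fraction after k components = (λ_1 + ... + λ_k) / Σ λ:
  k = 1: 56/86 = 0.6512
  k = 2: (56 + 28)/86 = 84/86 = 0.9767
  k = 3: (56 + 28 + 2)/86 = 86/86 = 1

Summary (fraction, with percent):

explained: PC1 0.6512 (65.12%), PC2 0.3256 (32.56%), PC3 0.0233 (2.33%);  cumulative: 0.6512, 0.9767, 1


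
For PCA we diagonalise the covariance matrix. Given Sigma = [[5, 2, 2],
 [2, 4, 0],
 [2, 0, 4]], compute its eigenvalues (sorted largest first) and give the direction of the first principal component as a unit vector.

Step 1 — characteristic polynomial p(λ) = det(λI - Sigma) = λ³ - tr·λ² + c_1·λ - det, where tr = trace, c_1 = sum of the principal 2×2 minors, det = det(Sigma):
  tr = 5 + 4 + 4 = 13,
  c_1 = (5·4 - (2)²) + (5·4 - (2)²) + (4·4 - (0)²) = 16 + 16 + 16 = 48,
  det = 5·(4·4 - (0)²) - (2)·((2)·4 - (0)·(2)) + (2)·((2)·(0) - 4·(2)) = 5·(16) - (2)·(8) + (2)·(-8) = 48.
  So p(λ) = λ³ - 13λ² + 48λ - 48.
Step 2 — look for an integer root (rational root theorem: any rational root is an integer divisor of 48). Testing λ = 4:
  p(4) = 64 - 208 + 192 - 48 = 0  ✓
  Dividing out (λ - 4): p(λ) = (λ - 4)(λ² - 9λ + 12).
Step 3 — remaining eigenvalues from the quadratic λ² - 9λ + 12 = 0:
  Δ = 9² - 4·12 = 81 - 48 = 33,  λ = (9 ± √33)/2 = (9 ± 5.7446)/2 ≈ 7.3723 or 1.6277.
  Sorted: λ_1 = 7.3723,  λ_2 = 4,  λ_3 = 1.6277  (check: sum = 13 = tr ✓).

Step 4 — unit eigenvector for λ_1 ≈ 7.3723: v spans the null space of (Sigma - λ_1 I), whose rows are
  r_1 = (-2.3723, 2, 2),  r_2 = (2, -3.3723, 0),  r_3 = (2, 0, -3.3723).
  v is orthogonal to every row, so take v ∝ r_1 × r_2 = ((2)·(0) - (2)·(-3.3723), (2)·(2) - (-2.3723)·(0), (-2.3723)·(-3.3723) - (2)·(2)) ≈ (6.7446, 4, 4).
  Let u = (6.7446, 4, 4).
  ||u|| = √((6.7446)² + (4)² + (4)²) = √(77.4891) ≈ 8.8028,  v_1 = u/||u|| ≈ (0.7662, 0.4544, 0.4544) (||v_1|| = 1).

λ_1 = 7.3723,  λ_2 = 4,  λ_3 = 1.6277;  v_1 ≈ (0.7662, 0.4544, 0.4544)


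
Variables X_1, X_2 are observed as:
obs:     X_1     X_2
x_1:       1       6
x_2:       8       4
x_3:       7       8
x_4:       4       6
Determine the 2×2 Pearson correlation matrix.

Step 1 — column means:
  mean(X_1) = (1 + 8 + 7 + 4) / 4 = 20/4 = 5
  mean(X_2) = (6 + 4 + 8 + 6) / 4 = 24/4 = 6

Step 2 — sample variances and covariances s[i,j] = (1/(n-1)) · Σ_k (x_{k,i} - mean_i) · (x_{k,j} - mean_j), with n-1 = 3:
  s[X_1,X_1] = ((-4)·(-4) + (3)·(3) + (2)·(2) + (-1)·(-1)) / 3 = 30/3 = 10
  s[X_1,X_2] = ((-4)·(0) + (3)·(-2) + (2)·(2) + (-1)·(0)) / 3 = -2/3 = -0.6667
  s[X_2,X_2] = ((0)·(0) + (-2)·(-2) + (2)·(2) + (0)·(0)) / 3 = 8/3 = 2.6667
  Sample standard deviations s_i = √(s[i,i]):
  s(X_1) = √(10) = 3.1623
  s(X_2) = √(2.6667) = 1.633

Step 3 — r_{ij} = s_{ij} / (s_i · s_j):
  r[X_1,X_1] = 1 (diagonal).
  r[X_1,X_2] = -0.6667 / (3.1623 · 1.633) = -0.6667 / 5.164 = -0.1291
  r[X_2,X_2] = 1 (diagonal).

R is symmetric with unit diagonal. Assembling:

R = [[1, -0.1291],
 [-0.1291, 1]]


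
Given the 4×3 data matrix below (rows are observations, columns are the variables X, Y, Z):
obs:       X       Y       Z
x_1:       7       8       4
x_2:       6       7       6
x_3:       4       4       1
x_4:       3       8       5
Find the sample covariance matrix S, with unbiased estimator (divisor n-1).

Step 1 — column means:
  mean(X) = (7 + 6 + 4 + 3) / 4 = 20/4 = 5
  mean(Y) = (8 + 7 + 4 + 8) / 4 = 27/4 = 6.75
  mean(Z) = (4 + 6 + 1 + 5) / 4 = 16/4 = 4

Step 2 — sample covariance S[i,j] = (1/(n-1)) · Σ_k (x_{k,i} - mean_i) · (x_{k,j} - mean_j), with n-1 = 3.
  S[X,X] = ((2)·(2) + (1)·(1) + (-1)·(-1) + (-2)·(-2)) / 3 = 10/3 = 3.3333
  S[X,Y] = ((2)·(1.25) + (1)·(0.25) + (-1)·(-2.75) + (-2)·(1.25)) / 3 = 3/3 = 1
  S[X,Z] = ((2)·(0) + (1)·(2) + (-1)·(-3) + (-2)·(1)) / 3 = 3/3 = 1
  S[Y,Y] = ((1.25)·(1.25) + (0.25)·(0.25) + (-2.75)·(-2.75) + (1.25)·(1.25)) / 3 = 10.75/3 = 3.5833
  S[Y,Z] = ((1.25)·(0) + (0.25)·(2) + (-2.75)·(-3) + (1.25)·(1)) / 3 = 10/3 = 3.3333
  S[Z,Z] = ((0)·(0) + (2)·(2) + (-3)·(-3) + (1)·(1)) / 3 = 14/3 = 4.6667

S is symmetric (S[j,i] = S[i,j]). Assembling:

S = [[3.3333, 1, 1],
 [1, 3.5833, 3.3333],
 [1, 3.3333, 4.6667]]


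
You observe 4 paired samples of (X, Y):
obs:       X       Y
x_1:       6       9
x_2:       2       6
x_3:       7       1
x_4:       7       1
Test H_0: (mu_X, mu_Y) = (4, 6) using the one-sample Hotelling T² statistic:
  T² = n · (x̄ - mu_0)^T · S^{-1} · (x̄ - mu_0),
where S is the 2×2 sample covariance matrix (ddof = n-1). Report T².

Step 1 — sample mean vector:
  mean(X) = (6 + 2 + 7 + 7) / 4 = 22/4 = 5.5
  mean(Y) = (9 + 6 + 1 + 1) / 4 = 17/4 = 4.25
  x̄ = (5.5, 4.25),  deviation x̄ - mu_0 = (5.5, 4.25) - (4, 6) = (1.5, -1.75).

Step 2 — sample covariance matrix, S[i,j] = (1/(n-1)) · Σ_k (x_{k,i} - mean_i) · (x_{k,j} - mean_j), divisor n-1 = 3:
  S[X,X] = ((0.5)·(0.5) + (-3.5)·(-3.5) + (1.5)·(1.5) + (1.5)·(1.5)) / 3 = 17/3 = 5.6667
  S[X,Y] = ((0.5)·(4.75) + (-3.5)·(1.75) + (1.5)·(-3.25) + (1.5)·(-3.25)) / 3 = -13.5/3 = -4.5
  S[Y,Y] = ((4.75)·(4.75) + (1.75)·(1.75) + (-3.25)·(-3.25) + (-3.25)·(-3.25)) / 3 = 46.75/3 = 15.5833
  S = [[5.6667, -4.5],
 [-4.5, 15.5833]].

Step 3 — invert S. det(S) = 5.6667·15.5833 - (-4.5)² = 68.0556.
  S^{-1} = (1/det) · [[d, -b], [-b, a]] = [[0.229, 0.0661],
 [0.0661, 0.0833]].

Step 4 — quadratic form (x̄ - mu_0)^T · S^{-1} · (x̄ - mu_0):
  S^{-1} · (x̄ - mu_0) = (0.2278, -0.0465),
  (x̄ - mu_0)^T · [...] = (1.5)·(0.2278) + (-1.75)·(-0.0465) = 0.4231.

Step 5 — scale by n: T² = 4 · 0.4231 = 1.6922.

T² ≈ 1.6922


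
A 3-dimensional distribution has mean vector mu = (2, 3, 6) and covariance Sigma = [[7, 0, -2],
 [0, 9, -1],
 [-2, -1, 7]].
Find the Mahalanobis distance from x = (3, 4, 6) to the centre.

Step 1 — centre the observation: (x - mu) = (1, 1, 0).

Step 2 — invert Sigma (cofactor / det for 3×3, or solve directly):
  Sigma^{-1} = [[0.1558, 0.005, 0.0452],
 [0.005, 0.1131, 0.0176],
 [0.0452, 0.0176, 0.1583]].

Step 3 — form the quadratic (x - mu)^T · Sigma^{-1} · (x - mu):
  Sigma^{-1} · (x - mu) = (0.1608, 0.1181, 0.0628).
  (x - mu)^T · [Sigma^{-1} · (x - mu)] = (1)·(0.1608) + (1)·(0.1181) + (0)·(0.0628) = 0.2789.

Step 4 — take square root: d = √(0.2789) ≈ 0.5281.

d(x, mu) = √(0.2789) ≈ 0.5281


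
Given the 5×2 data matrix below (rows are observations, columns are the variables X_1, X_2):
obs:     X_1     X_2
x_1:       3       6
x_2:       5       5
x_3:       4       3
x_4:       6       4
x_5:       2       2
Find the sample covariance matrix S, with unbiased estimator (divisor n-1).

Step 1 — column means:
  mean(X_1) = (3 + 5 + 4 + 6 + 2) / 5 = 20/5 = 4
  mean(X_2) = (6 + 5 + 3 + 4 + 2) / 5 = 20/5 = 4

Step 2 — sample covariance S[i,j] = (1/(n-1)) · Σ_k (x_{k,i} - mean_i) · (x_{k,j} - mean_j), with n-1 = 4.
  S[X_1,X_1] = ((-1)·(-1) + (1)·(1) + (0)·(0) + (2)·(2) + (-2)·(-2)) / 4 = 10/4 = 2.5
  S[X_1,X_2] = ((-1)·(2) + (1)·(1) + (0)·(-1) + (2)·(0) + (-2)·(-2)) / 4 = 3/4 = 0.75
  S[X_2,X_2] = ((2)·(2) + (1)·(1) + (-1)·(-1) + (0)·(0) + (-2)·(-2)) / 4 = 10/4 = 2.5

S is symmetric (S[j,i] = S[i,j]). Assembling:

S = [[2.5, 0.75],
 [0.75, 2.5]]


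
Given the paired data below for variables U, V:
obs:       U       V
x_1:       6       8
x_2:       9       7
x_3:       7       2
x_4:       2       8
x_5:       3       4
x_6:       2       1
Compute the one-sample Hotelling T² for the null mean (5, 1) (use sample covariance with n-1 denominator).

Step 1 — sample mean vector:
  mean(U) = (6 + 9 + 7 + 2 + 3 + 2) / 6 = 29/6 = 4.8333
  mean(V) = (8 + 7 + 2 + 8 + 4 + 1) / 6 = 30/6 = 5
  x̄ = (4.8333, 5),  deviation x̄ - mu_0 = (4.8333, 5) - (5, 1) = (-0.1667, 4).

Step 2 — sample covariance matrix, S[i,j] = (1/(n-1)) · Σ_k (x_{k,i} - mean_i) · (x_{k,j} - mean_j), divisor n-1 = 5:
  S[U,U] = ((1.1667)·(1.1667) + (4.1667)·(4.1667) + (2.1667)·(2.1667) + (-2.8333)·(-2.8333) + (-1.8333)·(-1.8333) + (-2.8333)·(-2.8333)) / 5 = 42.8333/5 = 8.5667
  S[U,V] = ((1.1667)·(3) + (4.1667)·(2) + (2.1667)·(-3) + (-2.8333)·(3) + (-1.8333)·(-1) + (-2.8333)·(-4)) / 5 = 10/5 = 2
  S[V,V] = ((3)·(3) + (2)·(2) + (-3)·(-3) + (3)·(3) + (-1)·(-1) + (-4)·(-4)) / 5 = 48/5 = 9.6
  S = [[8.5667, 2],
 [2, 9.6]].

Step 3 — invert S. det(S) = 8.5667·9.6 - (2)² = 78.24.
  S^{-1} = (1/det) · [[d, -b], [-b, a]] = [[0.1227, -0.0256],
 [-0.0256, 0.1095]].

Step 4 — quadratic form (x̄ - mu_0)^T · S^{-1} · (x̄ - mu_0):
  S^{-1} · (x̄ - mu_0) = (-0.1227, 0.4422),
  (x̄ - mu_0)^T · [...] = (-0.1667)·(-0.1227) + (4)·(0.4422) = 1.7894.

Step 5 — scale by n: T² = 6 · 1.7894 = 10.7362.

T² ≈ 10.7362


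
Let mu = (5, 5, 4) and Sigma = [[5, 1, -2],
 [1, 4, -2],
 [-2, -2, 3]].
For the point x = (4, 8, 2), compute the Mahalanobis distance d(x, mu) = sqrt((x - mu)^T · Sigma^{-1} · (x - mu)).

Step 1 — centre the observation: (x - mu) = (-1, 3, -2).

Step 2 — invert Sigma (cofactor / det for 3×3, or solve directly):
  Sigma^{-1} = [[0.2759, 0.0345, 0.2069],
 [0.0345, 0.3793, 0.2759],
 [0.2069, 0.2759, 0.6552]].

Step 3 — form the quadratic (x - mu)^T · Sigma^{-1} · (x - mu):
  Sigma^{-1} · (x - mu) = (-0.5862, 0.5517, -0.6897).
  (x - mu)^T · [Sigma^{-1} · (x - mu)] = (-1)·(-0.5862) + (3)·(0.5517) + (-2)·(-0.6897) = 3.6207.

Step 4 — take square root: d = √(3.6207) ≈ 1.9028.

d(x, mu) = √(3.6207) ≈ 1.9028


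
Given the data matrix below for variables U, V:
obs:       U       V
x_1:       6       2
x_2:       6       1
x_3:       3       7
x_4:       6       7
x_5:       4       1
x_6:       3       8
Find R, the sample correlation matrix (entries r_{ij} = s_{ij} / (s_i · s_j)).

Step 1 — column means:
  mean(U) = (6 + 6 + 3 + 6 + 4 + 3) / 6 = 28/6 = 4.6667
  mean(V) = (2 + 1 + 7 + 7 + 1 + 8) / 6 = 26/6 = 4.3333

Step 2 — sample variances and covariances s[i,j] = (1/(n-1)) · Σ_k (x_{k,i} - mean_i) · (x_{k,j} - mean_j), with n-1 = 5:
  s[U,U] = ((1.3333)·(1.3333) + (1.3333)·(1.3333) + (-1.6667)·(-1.6667) + (1.3333)·(1.3333) + (-0.6667)·(-0.6667) + (-1.6667)·(-1.6667)) / 5 = 11.3333/5 = 2.2667
  s[U,V] = ((1.3333)·(-2.3333) + (1.3333)·(-3.3333) + (-1.6667)·(2.6667) + (1.3333)·(2.6667) + (-0.6667)·(-3.3333) + (-1.6667)·(3.6667)) / 5 = -12.3333/5 = -2.4667
  s[V,V] = ((-2.3333)·(-2.3333) + (-3.3333)·(-3.3333) + (2.6667)·(2.6667) + (2.6667)·(2.6667) + (-3.3333)·(-3.3333) + (3.6667)·(3.6667)) / 5 = 55.3333/5 = 11.0667
  Sample standard deviations s_i = √(s[i,i]):
  s(U) = √(2.2667) = 1.5055
  s(V) = √(11.0667) = 3.3267

Step 3 — r_{ij} = s_{ij} / (s_i · s_j):
  r[U,U] = 1 (diagonal).
  r[U,V] = -2.4667 / (1.5055 · 3.3267) = -2.4667 / 5.0084 = -0.4925
  r[V,V] = 1 (diagonal).

R is symmetric with unit diagonal. Assembling:

R = [[1, -0.4925],
 [-0.4925, 1]]


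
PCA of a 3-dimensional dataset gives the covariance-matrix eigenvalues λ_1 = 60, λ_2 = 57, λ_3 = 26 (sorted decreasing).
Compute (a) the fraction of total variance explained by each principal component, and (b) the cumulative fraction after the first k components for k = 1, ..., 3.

Step 1 — total variance = trace(Sigma) = Σ λ_i = 60 + 57 + 26 = 143.

Step 2 — fraction explained by component i = λ_i / Σ λ:
  PC1: 60/143 = 0.4196
  PC2: 57/143 = 0.3986
  PC3: 26/143 = 0.1818

Step 3 — cumulative fraction after k components = (λ_1 + ... + λ_k) / Σ λ:
  k = 1: 60/143 = 0.4196
  k = 2: (60 + 57)/143 = 117/143 = 0.8182
  k = 3: (60 + 57 + 26)/143 = 143/143 = 1

Summary (fraction, with percent):

explained: PC1 0.4196 (41.96%), PC2 0.3986 (39.86%), PC3 0.1818 (18.18%);  cumulative: 0.4196, 0.8182, 1


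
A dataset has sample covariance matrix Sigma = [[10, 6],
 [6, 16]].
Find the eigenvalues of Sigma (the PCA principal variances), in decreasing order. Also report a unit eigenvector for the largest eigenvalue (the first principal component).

Step 1 — characteristic polynomial of 2×2 Sigma:
  det(Sigma - λI) = λ² - trace · λ + det = 0.
  trace = 10 + 16 = 26, det = 10·16 - (6)² = 124.
Step 2 — discriminant:
  Δ = trace² - 4·det = 676 - 496 = 180.
Step 3 — eigenvalues:
  λ = (trace ± √Δ)/2 = (26 ± 13.4164)/2,
  λ_1 = 19.7082,  λ_2 = 6.2918.

Step 4 — unit eigenvector for λ_1: solve (Sigma - λ_1 I)v = 0. First row:
  (10 - 19.7082)·v_x + (6)·v_y = 0, i.e. (-9.7082)·v_x + (6)·v_y = 0,
  so v ∝ (b, λ_1 - a) = (6, 9.7082) = u.
  ||u|| = √((6)² + (9.7082)²) = √(130.2492) ≈ 11.4127,
  v_1 = u/||u|| ≈ (0.5257, 0.8507) (||v_1|| = 1).

λ_1 = 19.7082,  λ_2 = 6.2918;  v_1 ≈ (0.5257, 0.8507)


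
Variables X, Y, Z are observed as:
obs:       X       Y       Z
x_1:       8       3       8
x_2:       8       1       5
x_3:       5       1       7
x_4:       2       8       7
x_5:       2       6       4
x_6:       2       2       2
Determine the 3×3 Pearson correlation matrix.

Step 1 — column means:
  mean(X) = (8 + 8 + 5 + 2 + 2 + 2) / 6 = 27/6 = 4.5
  mean(Y) = (3 + 1 + 1 + 8 + 6 + 2) / 6 = 21/6 = 3.5
  mean(Z) = (8 + 5 + 7 + 7 + 4 + 2) / 6 = 33/6 = 5.5

Step 2 — sample variances and covariances s[i,j] = (1/(n-1)) · Σ_k (x_{k,i} - mean_i) · (x_{k,j} - mean_j), with n-1 = 5:
  s[X,X] = ((3.5)·(3.5) + (3.5)·(3.5) + (0.5)·(0.5) + (-2.5)·(-2.5) + (-2.5)·(-2.5) + (-2.5)·(-2.5)) / 5 = 43.5/5 = 8.7
  s[X,Y] = ((3.5)·(-0.5) + (3.5)·(-2.5) + (0.5)·(-2.5) + (-2.5)·(4.5) + (-2.5)·(2.5) + (-2.5)·(-1.5)) / 5 = -25.5/5 = -5.1
  s[X,Z] = ((3.5)·(2.5) + (3.5)·(-0.5) + (0.5)·(1.5) + (-2.5)·(1.5) + (-2.5)·(-1.5) + (-2.5)·(-3.5)) / 5 = 16.5/5 = 3.3
  s[Y,Y] = ((-0.5)·(-0.5) + (-2.5)·(-2.5) + (-2.5)·(-2.5) + (4.5)·(4.5) + (2.5)·(2.5) + (-1.5)·(-1.5)) / 5 = 41.5/5 = 8.3
  s[Y,Z] = ((-0.5)·(2.5) + (-2.5)·(-0.5) + (-2.5)·(1.5) + (4.5)·(1.5) + (2.5)·(-1.5) + (-1.5)·(-3.5)) / 5 = 4.5/5 = 0.9
  s[Z,Z] = ((2.5)·(2.5) + (-0.5)·(-0.5) + (1.5)·(1.5) + (1.5)·(1.5) + (-1.5)·(-1.5) + (-3.5)·(-3.5)) / 5 = 25.5/5 = 5.1
  Sample standard deviations s_i = √(s[i,i]):
  s(X) = √(8.7) = 2.9496
  s(Y) = √(8.3) = 2.881
  s(Z) = √(5.1) = 2.2583

Step 3 — r_{ij} = s_{ij} / (s_i · s_j):
  r[X,X] = 1 (diagonal).
  r[X,Y] = -5.1 / (2.9496 · 2.881) = -5.1 / 8.4976 = -0.6002
  r[X,Z] = 3.3 / (2.9496 · 2.2583) = 3.3 / 6.6611 = 0.4954
  r[Y,Y] = 1 (diagonal).
  r[Y,Z] = 0.9 / (2.881 · 2.2583) = 0.9 / 6.5062 = 0.1383
  r[Z,Z] = 1 (diagonal).

R is symmetric with unit diagonal. Assembling:

R = [[1, -0.6002, 0.4954],
 [-0.6002, 1, 0.1383],
 [0.4954, 0.1383, 1]]


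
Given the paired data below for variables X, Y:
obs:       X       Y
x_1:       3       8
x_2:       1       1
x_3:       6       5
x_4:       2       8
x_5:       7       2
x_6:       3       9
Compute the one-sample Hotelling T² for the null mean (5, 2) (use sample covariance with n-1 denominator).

Step 1 — sample mean vector:
  mean(X) = (3 + 1 + 6 + 2 + 7 + 3) / 6 = 22/6 = 3.6667
  mean(Y) = (8 + 1 + 5 + 8 + 2 + 9) / 6 = 33/6 = 5.5
  x̄ = (3.6667, 5.5),  deviation x̄ - mu_0 = (3.6667, 5.5) - (5, 2) = (-1.3333, 3.5).

Step 2 — sample covariance matrix, S[i,j] = (1/(n-1)) · Σ_k (x_{k,i} - mean_i) · (x_{k,j} - mean_j), divisor n-1 = 5:
  S[X,X] = ((-0.6667)·(-0.6667) + (-2.6667)·(-2.6667) + (2.3333)·(2.3333) + (-1.6667)·(-1.6667) + (3.3333)·(3.3333) + (-0.6667)·(-0.6667)) / 5 = 27.3333/5 = 5.4667
  S[X,Y] = ((-0.6667)·(2.5) + (-2.6667)·(-4.5) + (2.3333)·(-0.5) + (-1.6667)·(2.5) + (3.3333)·(-3.5) + (-0.6667)·(3.5)) / 5 = -9/5 = -1.8
  S[Y,Y] = ((2.5)·(2.5) + (-4.5)·(-4.5) + (-0.5)·(-0.5) + (2.5)·(2.5) + (-3.5)·(-3.5) + (3.5)·(3.5)) / 5 = 57.5/5 = 11.5
  S = [[5.4667, -1.8],
 [-1.8, 11.5]].

Step 3 — invert S. det(S) = 5.4667·11.5 - (-1.8)² = 59.6267.
  S^{-1} = (1/det) · [[d, -b], [-b, a]] = [[0.1929, 0.0302],
 [0.0302, 0.0917]].

Step 4 — quadratic form (x̄ - mu_0)^T · S^{-1} · (x̄ - mu_0):
  S^{-1} · (x̄ - mu_0) = (-0.1515, 0.2806),
  (x̄ - mu_0)^T · [...] = (-1.3333)·(-0.1515) + (3.5)·(0.2806) = 1.1842.

Step 5 — scale by n: T² = 6 · 1.1842 = 7.1053.

T² ≈ 7.1053


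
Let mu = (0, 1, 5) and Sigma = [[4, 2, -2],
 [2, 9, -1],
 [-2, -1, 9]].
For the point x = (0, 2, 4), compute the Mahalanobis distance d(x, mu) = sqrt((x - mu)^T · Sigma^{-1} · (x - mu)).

Step 1 — centre the observation: (x - mu) = (0, 1, -1).

Step 2 — invert Sigma (cofactor / det for 3×3, or solve directly):
  Sigma^{-1} = [[0.3125, -0.0625, 0.0625],
 [-0.0625, 0.125, 0],
 [0.0625, 0, 0.125]].

Step 3 — form the quadratic (x - mu)^T · Sigma^{-1} · (x - mu):
  Sigma^{-1} · (x - mu) = (-0.125, 0.125, -0.125).
  (x - mu)^T · [Sigma^{-1} · (x - mu)] = (0)·(-0.125) + (1)·(0.125) + (-1)·(-0.125) = 0.25.

Step 4 — take square root: d = √(0.25) ≈ 0.5.

d(x, mu) = √(0.25) ≈ 0.5


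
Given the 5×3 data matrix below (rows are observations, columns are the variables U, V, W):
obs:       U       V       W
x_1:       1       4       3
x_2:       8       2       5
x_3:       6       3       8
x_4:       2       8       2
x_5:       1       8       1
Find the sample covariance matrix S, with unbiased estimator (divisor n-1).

Step 1 — column means:
  mean(U) = (1 + 8 + 6 + 2 + 1) / 5 = 18/5 = 3.6
  mean(V) = (4 + 2 + 3 + 8 + 8) / 5 = 25/5 = 5
  mean(W) = (3 + 5 + 8 + 2 + 1) / 5 = 19/5 = 3.8

Step 2 — sample covariance S[i,j] = (1/(n-1)) · Σ_k (x_{k,i} - mean_i) · (x_{k,j} - mean_j), with n-1 = 4.
  S[U,U] = ((-2.6)·(-2.6) + (4.4)·(4.4) + (2.4)·(2.4) + (-1.6)·(-1.6) + (-2.6)·(-2.6)) / 4 = 41.2/4 = 10.3
  S[U,V] = ((-2.6)·(-1) + (4.4)·(-3) + (2.4)·(-2) + (-1.6)·(3) + (-2.6)·(3)) / 4 = -28/4 = -7
  S[U,W] = ((-2.6)·(-0.8) + (4.4)·(1.2) + (2.4)·(4.2) + (-1.6)·(-1.8) + (-2.6)·(-2.8)) / 4 = 27.6/4 = 6.9
  S[V,V] = ((-1)·(-1) + (-3)·(-3) + (-2)·(-2) + (3)·(3) + (3)·(3)) / 4 = 32/4 = 8
  S[V,W] = ((-1)·(-0.8) + (-3)·(1.2) + (-2)·(4.2) + (3)·(-1.8) + (3)·(-2.8)) / 4 = -25/4 = -6.25
  S[W,W] = ((-0.8)·(-0.8) + (1.2)·(1.2) + (4.2)·(4.2) + (-1.8)·(-1.8) + (-2.8)·(-2.8)) / 4 = 30.8/4 = 7.7

S is symmetric (S[j,i] = S[i,j]). Assembling:

S = [[10.3, -7, 6.9],
 [-7, 8, -6.25],
 [6.9, -6.25, 7.7]]


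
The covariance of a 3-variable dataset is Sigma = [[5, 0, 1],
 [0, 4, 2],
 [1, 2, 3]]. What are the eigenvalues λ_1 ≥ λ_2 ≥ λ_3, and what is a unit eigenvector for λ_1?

Step 1 — characteristic polynomial p(λ) = det(λI - Sigma) = λ³ - tr·λ² + c_1·λ - det, where tr = trace, c_1 = sum of the principal 2×2 minors, det = det(Sigma):
  tr = 5 + 4 + 3 = 12,
  c_1 = (5·4 - (0)²) + (5·3 - (1)²) + (4·3 - (2)²) = 20 + 14 + 8 = 42,
  det = 5·(4·3 - (2)²) - (0)·((0)·3 - (2)·(1)) + (1)·((0)·(2) - 4·(1)) = 5·(8) - (0)·(-2) + (1)·(-4) = 36.
  So p(λ) = λ³ - 12λ² + 42λ - 36.
Step 2 — look for an integer root (rational root theorem: any rational root is an integer divisor of 36). Testing λ = 6:
  p(6) = 216 - 432 + 252 - 36 = 0  ✓
  Dividing out (λ - 6): p(λ) = (λ - 6)(λ² - 6λ + 6).
Step 3 — remaining eigenvalues from the quadratic λ² - 6λ + 6 = 0:
  Δ = 6² - 4·6 = 36 - 24 = 12,  λ = (6 ± √12)/2 = (6 ± 3.4641)/2 ≈ 4.7321 or 1.2679.
  Sorted: λ_1 = 6,  λ_2 = 4.7321,  λ_3 = 1.2679  (check: sum = 12 = tr ✓).

Step 4 — unit eigenvector for λ_1 = 6: v spans the null space of (Sigma - λ_1 I), whose rows are
  r_1 = (-1, 0, 1),  r_2 = (0, -2, 2),  r_3 = (1, 2, -3).
  v is orthogonal to every row, so take v ∝ r_1 × r_2 = ((0)·(2) - (1)·(-2), (1)·(0) - (-1)·(2), (-1)·(-2) - (0)·(0)) = (2, 2, 2).
  Rescale (divide by 2): u = (1, 1, 1).
  ||u|| = √((1)² + (1)² + (1)²) = √(3) ≈ 1.7321,  v_1 = u/||u|| ≈ (0.5774, 0.5774, 0.5774) (||v_1|| = 1).

λ_1 = 6,  λ_2 = 4.7321,  λ_3 = 1.2679;  v_1 ≈ (0.5774, 0.5774, 0.5774)


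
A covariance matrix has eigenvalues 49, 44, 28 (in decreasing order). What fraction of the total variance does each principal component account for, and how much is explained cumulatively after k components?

Step 1 — total variance = trace(Sigma) = Σ λ_i = 49 + 44 + 28 = 121.

Step 2 — fraction explained by component i = λ_i / Σ λ:
  PC1: 49/121 = 0.405
  PC2: 44/121 = 0.3636
  PC3: 28/121 = 0.2314

Step 3 — cumulative fraction after k components = (λ_1 + ... + λ_k) / Σ λ:
  k = 1: 49/121 = 0.405
  k = 2: (49 + 44)/121 = 93/121 = 0.7686
  k = 3: (49 + 44 + 28)/121 = 121/121 = 1

Summary (fraction, with percent):

explained: PC1 0.405 (40.5%), PC2 0.3636 (36.36%), PC3 0.2314 (23.14%);  cumulative: 0.405, 0.7686, 1


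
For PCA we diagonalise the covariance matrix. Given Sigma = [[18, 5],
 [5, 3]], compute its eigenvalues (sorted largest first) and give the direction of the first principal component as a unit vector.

Step 1 — characteristic polynomial of 2×2 Sigma:
  det(Sigma - λI) = λ² - trace · λ + det = 0.
  trace = 18 + 3 = 21, det = 18·3 - (5)² = 29.
Step 2 — discriminant:
  Δ = trace² - 4·det = 441 - 116 = 325.
Step 3 — eigenvalues:
  λ = (trace ± √Δ)/2 = (21 ± 18.0278)/2,
  λ_1 = 19.5139,  λ_2 = 1.4861.

Step 4 — unit eigenvector for λ_1: solve (Sigma - λ_1 I)v = 0. First row:
  (18 - 19.5139)·v_x + (5)·v_y = 0, i.e. (-1.5139)·v_x + (5)·v_y = 0,
  so v ∝ (b, λ_1 - a) = (5, 1.5139) = u.
  ||u|| = √((5)² + (1.5139)²) = √(27.2918) ≈ 5.2242,
  v_1 = u/||u|| ≈ (0.9571, 0.2898) (||v_1|| = 1).

λ_1 = 19.5139,  λ_2 = 1.4861;  v_1 ≈ (0.9571, 0.2898)
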